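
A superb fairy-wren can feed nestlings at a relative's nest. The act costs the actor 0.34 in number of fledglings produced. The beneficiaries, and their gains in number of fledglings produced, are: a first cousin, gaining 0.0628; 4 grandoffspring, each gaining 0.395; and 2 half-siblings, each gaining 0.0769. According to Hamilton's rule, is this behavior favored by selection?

Yes

Hamilton's rule: the trait is favored when the sum of r·B over every recipient exceeds the actor's cost C.
r to a first cousin = 1/8 (first cousins share one grandparent pair — two paths of length 4: r = 2·(1/2)^4 = 1/8).
r to a grandoffspring = 0.25 (two parent–offspring links: r = (1/2)^2 = 1/4).
r to a half-sibling = 0.25 (half-sibs share one parent — one path of length 2: r = (1/2)^2 = 1/4).
Summing one r·B term per recipient: 1·0.125·0.0628 + 4·0.25·0.395 + 2·0.25·0.0769 = 0.4413.
0.4413 > 0.34: the indirect benefit exceeds the cost.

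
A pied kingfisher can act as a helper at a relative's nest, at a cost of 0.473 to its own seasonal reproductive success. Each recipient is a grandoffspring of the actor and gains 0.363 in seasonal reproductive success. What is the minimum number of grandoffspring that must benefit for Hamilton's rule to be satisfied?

6

r to a grandoffspring = 1/4 (two parent–offspring links: r = (1/2)^2 = 1/4).
Hamilton's rule: n·r·B > C  ⇒  n > C/(r·B) = 0.473/(0.25·0.363) = 5.212.
The smallest integer exceeding 5.212 is 6.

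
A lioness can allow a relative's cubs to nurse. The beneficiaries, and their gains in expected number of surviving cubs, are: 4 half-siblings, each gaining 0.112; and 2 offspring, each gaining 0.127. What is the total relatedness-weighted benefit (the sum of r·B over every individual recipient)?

0.239

r to a half-sibling = 1/4 (half-sibs share one parent — one path of length 2: r = (1/2)^2 = 1/4).
r to an offspring = 0.5 (one parent–offspring link: r = (1/2)^1 = 1/2).
Summing one r·B term per recipient: 4·0.25·0.112 + 2·0.5·0.127 = 0.239.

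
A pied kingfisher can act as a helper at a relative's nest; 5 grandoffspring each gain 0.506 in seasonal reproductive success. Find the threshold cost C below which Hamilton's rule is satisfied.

r to a grandoffspring = 0.25 (two parent–offspring links: r = (1/2)^2 = 1/4).
Hamilton's rule: n·r·B > C, so the trait is favored while C < n·r·B = 5·0.25·0.506 = 0.6325.

0.6325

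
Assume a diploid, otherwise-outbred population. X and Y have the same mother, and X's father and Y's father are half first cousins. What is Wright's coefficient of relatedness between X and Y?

0.265625

Independent pedigree routes through distinct common ancestors add.
X and Y are related in two ways: half-sibs through their shared mother (r = 1/4) and half second cousins through their fathers (r = 1/64).
r = 1/4 + 1/64 = 0.265625.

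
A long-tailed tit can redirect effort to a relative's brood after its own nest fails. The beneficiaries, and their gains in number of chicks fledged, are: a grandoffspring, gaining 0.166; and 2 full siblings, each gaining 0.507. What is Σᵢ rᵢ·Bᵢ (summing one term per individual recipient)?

r to a grandoffspring = 1/4 (two parent–offspring links: r = (1/2)^2 = 1/4).
r to a full sibling = 1/2 (full sibs share both parents — two paths of length 2: r = 2·(1/2)^2 = 1/2).
Summing one r·B term per recipient: 1·0.25·0.166 + 2·0.5·0.507 = 0.5485.

0.5485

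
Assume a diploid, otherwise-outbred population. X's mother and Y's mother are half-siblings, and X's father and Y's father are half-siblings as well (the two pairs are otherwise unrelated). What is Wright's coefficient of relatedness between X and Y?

0.125

Relatedness sums over independent paths through distinct common ancestors.
X and Y are related in two ways: half first cousins through their mothers (r = 1/16) and half first cousins through their fathers (r = 1/16).
r = 1/16 + 1/16 = 0.125.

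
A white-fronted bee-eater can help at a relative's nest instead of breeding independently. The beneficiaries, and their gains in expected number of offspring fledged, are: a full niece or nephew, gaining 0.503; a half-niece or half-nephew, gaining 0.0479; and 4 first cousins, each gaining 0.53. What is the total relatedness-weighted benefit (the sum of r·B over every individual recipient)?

r to a full niece or nephew = 0.25 (full aunt/uncle↔niece/nephew: two paths of length 3 through the shared grandparent pair: r = 2·(1/2)^3 = 1/4).
r to a half-niece or half-nephew = 1/8 (half-aunt/uncle↔niece/nephew: one path of length 3: r = (1/2)^3 = 1/8).
r to a first cousin = 1/8 (first cousins share one grandparent pair — two paths of length 4: r = 2·(1/2)^4 = 1/8).
Summing one r·B term per recipient: 1·0.25·0.503 + 1·0.125·0.0479 + 4·0.125·0.53 = 0.3967375.

0.3967375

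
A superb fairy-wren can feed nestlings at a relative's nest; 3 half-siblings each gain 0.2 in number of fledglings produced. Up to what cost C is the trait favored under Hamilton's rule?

0.15

r to a half-sibling = 0.25 (half-sibs share one parent — one path of length 2: r = (1/2)^2 = 1/4).
Hamilton's rule: n·r·B > C, so the trait is favored while C < n·r·B = 3·0.25·0.2 = 0.15.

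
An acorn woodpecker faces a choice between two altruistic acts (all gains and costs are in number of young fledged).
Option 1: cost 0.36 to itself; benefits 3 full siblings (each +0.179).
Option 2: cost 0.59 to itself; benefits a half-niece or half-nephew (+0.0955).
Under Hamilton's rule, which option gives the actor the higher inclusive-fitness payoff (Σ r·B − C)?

Option 1

Option 1: r to a full sibling = 0.5.
Option 1: Σ r·B − C = (3·0.5·0.179) − 0.36 = -0.0915.
Option 2: r to a half-niece or half-nephew = 0.125.
Option 2: Σ r·B − C = (1·0.125·0.0955) − 0.59 = -0.5780625.
Option 1 has the higher net inclusive-fitness payoff.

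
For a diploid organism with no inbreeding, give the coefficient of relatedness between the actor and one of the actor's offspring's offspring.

0.25

Each parent–offspring link contributes a factor of 1/2, and independent paths through distinct common ancestors add.
Two parent–offspring links: r = (1/2)^2 = 1/4.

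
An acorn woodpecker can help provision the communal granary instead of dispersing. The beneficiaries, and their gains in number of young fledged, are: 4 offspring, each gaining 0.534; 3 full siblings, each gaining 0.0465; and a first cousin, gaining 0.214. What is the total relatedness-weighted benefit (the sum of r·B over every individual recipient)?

1.1645

r to an offspring = 1/2 (one parent–offspring link: r = (1/2)^1 = 1/2).
r to a full sibling = 0.5 (full sibs share both parents — two paths of length 2: r = 2·(1/2)^2 = 1/2).
r to a first cousin = 1/8 (first cousins share one grandparent pair — two paths of length 4: r = 2·(1/2)^4 = 1/8).
Summing one r·B term per recipient: 4·0.5·0.534 + 3·0.5·0.0465 + 1·0.125·0.214 = 1.1645.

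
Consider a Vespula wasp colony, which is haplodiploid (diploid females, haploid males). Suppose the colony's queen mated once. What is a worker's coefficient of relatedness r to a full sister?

0.75

Haplodiploid full sisters inherit their father's entire haploid genome identically (contributing 1/2) and on average half of their mother's contribution (1/2 · 1/2 = 1/4); r = 1/2 + 1/4 = 3/4.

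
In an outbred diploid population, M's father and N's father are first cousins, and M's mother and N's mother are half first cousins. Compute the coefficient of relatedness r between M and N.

With two independent routes of shared ancestry, r is the sum of the two contributions.
M and N are related in two ways: second cousins through their fathers (r = 1/32) and half second cousins through their mothers (r = 1/64).
r = 1/32 + 1/64 = 0.046875.

0.046875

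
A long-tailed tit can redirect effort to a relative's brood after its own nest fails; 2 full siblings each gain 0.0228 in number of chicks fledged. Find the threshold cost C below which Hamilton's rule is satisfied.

r to a full sibling = 1/2 (full sibs share both parents — two paths of length 2: r = 2·(1/2)^2 = 1/2).
Hamilton's rule: n·r·B > C, so the trait is favored while C < n·r·B = 2·0.5·0.0228 = 0.0228.

0.0228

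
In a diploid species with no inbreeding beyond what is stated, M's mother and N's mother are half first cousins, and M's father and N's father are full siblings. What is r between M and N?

0.140625

With two independent routes of shared ancestry, r is the sum of the two contributions.
M and N are related in two ways: half second cousins through their mothers (r = 1/64) and first cousins through their fathers (r = 1/8).
r = 1/64 + 1/8 = 0.140625.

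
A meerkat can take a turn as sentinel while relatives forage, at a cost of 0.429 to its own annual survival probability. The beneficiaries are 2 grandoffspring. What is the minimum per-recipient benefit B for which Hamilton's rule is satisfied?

r to a grandoffspring = 0.25 (two parent–offspring links: r = (1/2)^2 = 1/4).
Hamilton's rule with n recipients of equal r: n·r·B > C, so B > C/(n·r) = 0.429/(2·0.25) = 0.858.

0.858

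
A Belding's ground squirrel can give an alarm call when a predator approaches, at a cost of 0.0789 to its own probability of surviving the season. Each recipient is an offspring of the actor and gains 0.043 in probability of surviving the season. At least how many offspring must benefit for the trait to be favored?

4

r to an offspring = 1/2 (one parent–offspring link: r = (1/2)^1 = 1/2).
Hamilton's rule: n·r·B > C  ⇒  n > C/(r·B) = 0.0789/(0.5·0.043) = 3.67.
The smallest integer exceeding 3.67 is 4.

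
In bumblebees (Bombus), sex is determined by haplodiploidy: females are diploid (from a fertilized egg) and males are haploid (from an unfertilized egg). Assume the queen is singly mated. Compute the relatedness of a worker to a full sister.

Haplodiploid full sisters inherit their father's entire haploid genome identically (contributing 1/2) and on average half of their mother's contribution (1/2 · 1/2 = 1/4); r = 1/2 + 1/4 = 3/4.

0.75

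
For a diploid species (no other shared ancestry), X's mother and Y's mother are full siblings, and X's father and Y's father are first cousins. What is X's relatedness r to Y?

0.15625

Wright's path rule: contributions from independent ancestry routes add.
X and Y are related in two ways: first cousins through their mothers (r = 1/8) and second cousins through their fathers (r = 1/32).
r = 1/8 + 1/32 = 5/32 = 0.15625.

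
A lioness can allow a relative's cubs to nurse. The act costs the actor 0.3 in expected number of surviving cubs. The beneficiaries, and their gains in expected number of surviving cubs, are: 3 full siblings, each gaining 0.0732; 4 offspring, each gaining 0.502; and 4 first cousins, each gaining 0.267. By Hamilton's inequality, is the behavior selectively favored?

Yes

Hamilton's rule: the trait is favored when the sum of r·B over every recipient exceeds the actor's cost C.
r to a full sibling = 0.5 (full sibs share both parents — two paths of length 2: r = 2·(1/2)^2 = 1/2).
r to an offspring = 1/2 (one parent–offspring link: r = (1/2)^1 = 1/2).
r to a first cousin = 1/8 (first cousins share one grandparent pair — two paths of length 4: r = 2·(1/2)^4 = 1/8).
Summing one r·B term per recipient: 3·0.5·0.0732 + 4·0.5·0.502 + 4·0.125·0.267 = 1.2473.
1.2473 > 0.3: the indirect benefit exceeds the cost.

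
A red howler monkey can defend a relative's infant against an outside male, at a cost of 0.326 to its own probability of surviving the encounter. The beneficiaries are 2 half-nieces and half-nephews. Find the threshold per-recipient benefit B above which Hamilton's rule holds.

r to a half-niece or half-nephew = 1/8 (half-aunt/uncle↔niece/nephew: one path of length 3: r = (1/2)^3 = 1/8).
Hamilton's rule with n recipients of equal r: n·r·B > C, so B > C/(n·r) = 0.326/(2·0.125) = 1.304.

1.304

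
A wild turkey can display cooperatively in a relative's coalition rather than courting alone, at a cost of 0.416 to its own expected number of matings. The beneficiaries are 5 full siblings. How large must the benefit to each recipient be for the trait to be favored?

r to a full sibling = 0.5 (full sibs share both parents — two paths of length 2: r = 2·(1/2)^2 = 1/2).
Hamilton's rule with n recipients of equal r: n·r·B > C, so B > C/(n·r) = 0.416/(5·0.5) = 0.1664.

0.1664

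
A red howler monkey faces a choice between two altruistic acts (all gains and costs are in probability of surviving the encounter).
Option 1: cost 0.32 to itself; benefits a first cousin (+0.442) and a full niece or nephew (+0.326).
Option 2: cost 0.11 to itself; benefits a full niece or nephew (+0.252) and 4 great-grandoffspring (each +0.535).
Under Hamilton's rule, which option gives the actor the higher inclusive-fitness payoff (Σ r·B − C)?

Option 2

Option 1: r to a first cousin = 0.125.
Option 1: r to a full niece or nephew = 0.25.
Option 1: Σ r·B − C = (1·0.125·0.442 + 1·0.25·0.326) − 0.32 = -0.18325.
Option 2: r to a full niece or nephew = 0.25.
Option 2: r to a great-grandoffspring = 0.125.
Option 2: Σ r·B − C = (1·0.25·0.252 + 4·0.125·0.535) − 0.11 = 0.2205.
Option 2 has the higher net inclusive-fitness payoff.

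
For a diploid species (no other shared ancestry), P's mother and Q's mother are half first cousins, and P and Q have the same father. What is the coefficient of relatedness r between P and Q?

With two independent routes of shared ancestry, r is the sum of the two contributions.
P and Q are related in two ways: half second cousins through their mothers (r = 1/64) and half-sibs through their shared father (r = 1/4).
r = 1/64 + 1/4 = 0.265625.

0.265625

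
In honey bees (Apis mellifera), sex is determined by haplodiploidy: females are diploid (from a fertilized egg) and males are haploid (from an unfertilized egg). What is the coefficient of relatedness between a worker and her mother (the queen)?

One meiotic link between diploid queen and diploid daughter: r = 1/2.

0.5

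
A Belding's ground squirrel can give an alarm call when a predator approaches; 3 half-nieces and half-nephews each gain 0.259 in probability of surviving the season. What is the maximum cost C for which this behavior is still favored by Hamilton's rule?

0.097125

r to a half-niece or half-nephew = 0.125 (half-aunt/uncle↔niece/nephew: one path of length 3: r = (1/2)^3 = 1/8).
Hamilton's rule: n·r·B > C, so the trait is favored while C < n·r·B = 3·0.125·0.259 = 0.097125.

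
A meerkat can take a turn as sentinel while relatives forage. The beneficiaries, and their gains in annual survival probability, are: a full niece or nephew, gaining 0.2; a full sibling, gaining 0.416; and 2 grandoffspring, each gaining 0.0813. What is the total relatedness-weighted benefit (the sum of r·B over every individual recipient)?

r to a full niece or nephew = 0.25 (full aunt/uncle↔niece/nephew: two paths of length 3 through the shared grandparent pair: r = 2·(1/2)^3 = 1/4).
r to a full sibling = 0.5 (full sibs share both parents — two paths of length 2: r = 2·(1/2)^2 = 1/2).
r to a grandoffspring = 1/4 (two parent–offspring links: r = (1/2)^2 = 1/4).
Summing one r·B term per recipient: 1·0.25·0.2 + 1·0.5·0.416 + 2·0.25·0.0813 = 0.29865.

0.29865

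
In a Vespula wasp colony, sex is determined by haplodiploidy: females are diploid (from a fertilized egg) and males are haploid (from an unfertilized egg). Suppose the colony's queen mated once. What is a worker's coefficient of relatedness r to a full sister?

0.75

Haplodiploid full sisters inherit their father's entire haploid genome identically (contributing 1/2) and on average half of their mother's contribution (1/2 · 1/2 = 1/4); r = 1/2 + 1/4 = 3/4.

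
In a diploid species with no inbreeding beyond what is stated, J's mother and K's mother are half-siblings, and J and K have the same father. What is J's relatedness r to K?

0.3125

Independent pedigree routes through distinct common ancestors add.
J and K are related in two ways: half first cousins through their mothers (r = 1/16) and half-sibs through their shared father (r = 1/4).
r = 1/16 + 1/4 = 5/16 = 0.3125.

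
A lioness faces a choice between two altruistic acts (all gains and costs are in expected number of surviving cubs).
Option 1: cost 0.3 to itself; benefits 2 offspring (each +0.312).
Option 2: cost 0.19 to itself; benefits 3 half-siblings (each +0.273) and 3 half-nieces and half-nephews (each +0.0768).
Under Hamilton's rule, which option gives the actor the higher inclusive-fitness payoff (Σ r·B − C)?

Option 1: r to an offspring = 0.5.
Option 1: Σ r·B − C = (2·0.5·0.312) − 0.3 = 0.012.
Option 2: r to a half-sibling = 0.25.
Option 2: r to a half-niece or half-nephew = 0.125.
Option 2: Σ r·B − C = (3·0.25·0.273 + 3·0.125·0.0768) − 0.19 = 0.04355.
Option 2 has the higher net inclusive-fitness payoff.

Option 2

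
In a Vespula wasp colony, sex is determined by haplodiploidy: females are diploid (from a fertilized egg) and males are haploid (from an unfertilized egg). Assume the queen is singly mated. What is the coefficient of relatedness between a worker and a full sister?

Haplodiploid full sisters inherit their father's entire haploid genome identically (contributing 1/2) and on average half of their mother's contribution (1/2 · 1/2 = 1/4); r = 1/2 + 1/4 = 3/4.

0.75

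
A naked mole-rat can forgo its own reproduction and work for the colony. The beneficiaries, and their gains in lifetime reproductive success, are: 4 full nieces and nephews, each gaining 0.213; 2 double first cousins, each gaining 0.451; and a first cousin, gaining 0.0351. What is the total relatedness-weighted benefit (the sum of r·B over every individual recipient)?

0.4428875

r to a full niece or nephew = 1/4 (full aunt/uncle↔niece/nephew: two paths of length 3 through the shared grandparent pair: r = 2·(1/2)^3 = 1/4).
r to a double first cousin = 0.25 (double first cousins share both grandparent pairs — four paths of length 4: r = 4·(1/2)^4 = 1/4).
r to a first cousin = 1/8 (first cousins share one grandparent pair — two paths of length 4: r = 2·(1/2)^4 = 1/8).
Summing one r·B term per recipient: 4·0.25·0.213 + 2·0.25·0.451 + 1·0.125·0.0351 = 0.4428875.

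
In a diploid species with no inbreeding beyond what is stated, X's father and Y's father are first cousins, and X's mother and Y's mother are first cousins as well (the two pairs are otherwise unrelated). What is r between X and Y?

0.0625

Independent pedigree routes through distinct common ancestors add.
X and Y are related in two ways: second cousins through their fathers (r = 1/32) and second cousins through their mothers (r = 1/32).
r = 1/32 + 1/32 = 0.0625.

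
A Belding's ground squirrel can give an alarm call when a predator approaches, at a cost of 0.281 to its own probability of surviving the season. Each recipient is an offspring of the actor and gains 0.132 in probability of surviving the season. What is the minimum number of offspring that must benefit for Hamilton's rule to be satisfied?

r to an offspring = 1/2 (one parent–offspring link: r = (1/2)^1 = 1/2).
Hamilton's rule: n·r·B > C  ⇒  n > C/(r·B) = 0.281/(0.5·0.132) = 4.258.
The smallest integer exceeding 4.258 is 5.

5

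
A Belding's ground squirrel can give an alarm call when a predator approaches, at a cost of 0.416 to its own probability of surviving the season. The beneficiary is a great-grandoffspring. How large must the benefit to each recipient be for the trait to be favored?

r to a great-grandoffspring = 0.125 (three parent–offspring links: r = (1/2)^3 = 1/8).
Hamilton's rule with n recipients of equal r: n·r·B > C, so B > C/(n·r) = 0.416/(1·0.125) = 3.328.

3.328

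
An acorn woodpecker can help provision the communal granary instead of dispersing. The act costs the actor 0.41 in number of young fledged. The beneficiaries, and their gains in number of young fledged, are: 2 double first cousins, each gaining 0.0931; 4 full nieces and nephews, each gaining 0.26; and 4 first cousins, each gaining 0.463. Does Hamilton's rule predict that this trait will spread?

Yes

Hamilton's rule: the trait is favored when the sum of r·B over every recipient exceeds the actor's cost C.
r to a double first cousin = 1/4 (double first cousins share both grandparent pairs — four paths of length 4: r = 4·(1/2)^4 = 1/4).
r to a full niece or nephew = 1/4 (full aunt/uncle↔niece/nephew: two paths of length 3 through the shared grandparent pair: r = 2·(1/2)^3 = 1/4).
r to a first cousin = 1/8 (first cousins share one grandparent pair — two paths of length 4: r = 2·(1/2)^4 = 1/8).
Summing one r·B term per recipient: 2·0.25·0.0931 + 4·0.25·0.26 + 4·0.125·0.463 = 0.53805.
0.53805 > 0.41: the indirect benefit exceeds the cost.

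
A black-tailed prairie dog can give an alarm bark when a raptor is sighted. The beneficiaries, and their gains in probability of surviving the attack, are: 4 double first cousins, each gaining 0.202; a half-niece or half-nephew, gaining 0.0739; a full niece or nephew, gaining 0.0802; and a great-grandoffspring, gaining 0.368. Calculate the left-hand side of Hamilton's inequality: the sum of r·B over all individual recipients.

r to a double first cousin = 0.25 (double first cousins share both grandparent pairs — four paths of length 4: r = 4·(1/2)^4 = 1/4).
r to a half-niece or half-nephew = 0.125 (half-aunt/uncle↔niece/nephew: one path of length 3: r = (1/2)^3 = 1/8).
r to a full niece or nephew = 0.25 (full aunt/uncle↔niece/nephew: two paths of length 3 through the shared grandparent pair: r = 2·(1/2)^3 = 1/4).
r to a great-grandoffspring = 1/8 (three parent–offspring links: r = (1/2)^3 = 1/8).
Summing one r·B term per recipient: 4·0.25·0.202 + 1·0.125·0.0739 + 1·0.25·0.0802 + 1·0.125·0.368 = 0.2772875.

0.2772875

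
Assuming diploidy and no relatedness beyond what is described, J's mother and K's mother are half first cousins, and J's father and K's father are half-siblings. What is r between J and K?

Relatedness sums over independent paths through distinct common ancestors.
J and K are related in two ways: half second cousins through their mothers (r = 1/64) and half first cousins through their fathers (r = 1/16).
r = 1/64 + 1/16 = 5/64 = 0.078125.

0.078125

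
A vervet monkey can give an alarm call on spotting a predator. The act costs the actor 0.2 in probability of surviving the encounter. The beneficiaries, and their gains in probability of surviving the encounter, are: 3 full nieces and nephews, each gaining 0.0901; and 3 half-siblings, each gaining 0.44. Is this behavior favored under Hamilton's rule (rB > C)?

Hamilton's rule: the trait is favored when the sum of r·B over every recipient exceeds the actor's cost C.
r to a full niece or nephew = 1/4 (full aunt/uncle↔niece/nephew: two paths of length 3 through the shared grandparent pair: r = 2·(1/2)^3 = 1/4).
r to a half-sibling = 1/4 (half-sibs share one parent — one path of length 2: r = (1/2)^2 = 1/4).
Summing one r·B term per recipient: 3·0.25·0.0901 + 3·0.25·0.44 = 0.397575.
0.397575 > 0.2: the indirect benefit exceeds the cost.

Yes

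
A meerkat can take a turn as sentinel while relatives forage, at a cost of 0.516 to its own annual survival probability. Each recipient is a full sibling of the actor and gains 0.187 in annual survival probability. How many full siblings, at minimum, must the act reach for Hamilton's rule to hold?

6

r to a full sibling = 1/2 (full sibs share both parents — two paths of length 2: r = 2·(1/2)^2 = 1/2).
Hamilton's rule: n·r·B > C  ⇒  n > C/(r·B) = 0.516/(0.5·0.187) = 5.519.
The smallest integer exceeding 5.519 is 6.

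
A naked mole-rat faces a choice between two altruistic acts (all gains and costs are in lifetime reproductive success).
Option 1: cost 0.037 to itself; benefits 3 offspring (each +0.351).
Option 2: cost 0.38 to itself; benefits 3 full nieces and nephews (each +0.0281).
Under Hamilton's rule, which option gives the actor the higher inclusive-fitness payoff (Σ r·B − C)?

Option 1

Option 1: r to an offspring = 0.5.
Option 1: Σ r·B − C = (3·0.5·0.351) − 0.037 = 0.4895.
Option 2: r to a full niece or nephew = 0.25.
Option 2: Σ r·B − C = (3·0.25·0.0281) − 0.38 = -0.358925.
Option 1 has the higher net inclusive-fitness payoff.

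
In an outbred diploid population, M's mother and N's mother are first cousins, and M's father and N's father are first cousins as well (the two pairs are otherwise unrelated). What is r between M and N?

0.0625

With two independent routes of shared ancestry, r is the sum of the two contributions.
M and N are related in two ways: second cousins through their mothers (r = 1/32) and second cousins through their fathers (r = 1/32).
r = 1/32 + 1/32 = 1/16 = 0.0625.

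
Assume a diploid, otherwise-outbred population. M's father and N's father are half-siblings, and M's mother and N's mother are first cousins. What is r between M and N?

With two independent routes of shared ancestry, r is the sum of the two contributions.
M and N are related in two ways: half first cousins through their fathers (r = 1/16) and second cousins through their mothers (r = 1/32).
r = 1/16 + 1/32 = 0.09375.

0.09375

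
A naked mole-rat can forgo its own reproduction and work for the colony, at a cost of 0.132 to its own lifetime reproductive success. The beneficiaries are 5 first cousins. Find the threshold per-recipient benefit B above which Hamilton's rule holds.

r to a first cousin = 1/8 (first cousins share one grandparent pair — two paths of length 4: r = 2·(1/2)^4 = 1/8).
Hamilton's rule with n recipients of equal r: n·r·B > C, so B > C/(n·r) = 0.132/(5·0.125) = 0.2112.

0.2112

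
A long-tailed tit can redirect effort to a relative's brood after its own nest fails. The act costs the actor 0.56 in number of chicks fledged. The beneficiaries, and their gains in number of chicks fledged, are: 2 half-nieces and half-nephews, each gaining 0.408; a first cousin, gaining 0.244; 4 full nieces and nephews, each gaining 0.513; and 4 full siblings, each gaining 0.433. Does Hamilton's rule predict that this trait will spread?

Hamilton's rule: the trait is favored when the sum of r·B over every recipient exceeds the actor's cost C.
r to a half-niece or half-nephew = 1/8 (half-aunt/uncle↔niece/nephew: one path of length 3: r = (1/2)^3 = 1/8).
r to a first cousin = 1/8 (first cousins share one grandparent pair — two paths of length 4: r = 2·(1/2)^4 = 1/8).
r to a full niece or nephew = 0.25 (full aunt/uncle↔niece/nephew: two paths of length 3 through the shared grandparent pair: r = 2·(1/2)^3 = 1/4).
r to a full sibling = 0.5 (full sibs share both parents — two paths of length 2: r = 2·(1/2)^2 = 1/2).
Summing one r·B term per recipient: 2·0.125·0.408 + 1·0.125·0.244 + 4·0.25·0.513 + 4·0.5·0.433 = 1.5115.
1.5115 > 0.56: the indirect benefit exceeds the cost.

Yes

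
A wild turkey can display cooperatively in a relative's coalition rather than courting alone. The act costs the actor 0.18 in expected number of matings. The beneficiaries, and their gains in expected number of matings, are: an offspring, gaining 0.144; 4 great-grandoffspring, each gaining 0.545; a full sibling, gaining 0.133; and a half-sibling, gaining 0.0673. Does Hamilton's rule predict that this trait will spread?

Hamilton's rule: the trait is favored when the sum of r·B over every recipient exceeds the actor's cost C.
r to an offspring = 1/2 (one parent–offspring link: r = (1/2)^1 = 1/2).
r to a great-grandoffspring = 0.125 (three parent–offspring links: r = (1/2)^3 = 1/8).
r to a full sibling = 0.5 (full sibs share both parents — two paths of length 2: r = 2·(1/2)^2 = 1/2).
r to a half-sibling = 0.25 (half-sibs share one parent — one path of length 2: r = (1/2)^2 = 1/4).
Summing one r·B term per recipient: 1·0.5·0.144 + 4·0.125·0.545 + 1·0.5·0.133 + 1·0.25·0.0673 = 0.427825.
0.427825 > 0.18: the indirect benefit exceeds the cost.

Yes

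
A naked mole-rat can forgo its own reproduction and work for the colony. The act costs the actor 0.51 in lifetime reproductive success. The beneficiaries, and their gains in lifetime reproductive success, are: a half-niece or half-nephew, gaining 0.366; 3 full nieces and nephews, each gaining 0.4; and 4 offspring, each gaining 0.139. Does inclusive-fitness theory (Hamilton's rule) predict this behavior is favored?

Yes

Hamilton's rule: the trait is favored when the sum of r·B over every recipient exceeds the actor's cost C.
r to a half-niece or half-nephew = 0.125 (half-aunt/uncle↔niece/nephew: one path of length 3: r = (1/2)^3 = 1/8).
r to a full niece or nephew = 1/4 (full aunt/uncle↔niece/nephew: two paths of length 3 through the shared grandparent pair: r = 2·(1/2)^3 = 1/4).
r to an offspring = 1/2 (one parent–offspring link: r = (1/2)^1 = 1/2).
Summing one r·B term per recipient: 1·0.125·0.366 + 3·0.25·0.4 + 4·0.5·0.139 = 0.62375.
0.62375 > 0.51: the indirect benefit exceeds the cost.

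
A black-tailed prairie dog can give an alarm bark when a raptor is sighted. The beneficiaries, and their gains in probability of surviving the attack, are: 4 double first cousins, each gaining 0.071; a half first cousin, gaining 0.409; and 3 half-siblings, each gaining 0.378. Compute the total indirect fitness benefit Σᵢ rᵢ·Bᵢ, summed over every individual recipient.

0.3800625

r to a double first cousin = 0.25 (double first cousins share both grandparent pairs — four paths of length 4: r = 4·(1/2)^4 = 1/4).
r to a half first cousin = 1/16 (half first cousins share one grandparent — one path of length 4: r = (1/2)^4 = 1/16).
r to a half-sibling = 0.25 (half-sibs share one parent — one path of length 2: r = (1/2)^2 = 1/4).
Summing one r·B term per recipient: 4·0.25·0.071 + 1·0.0625·0.409 + 3·0.25·0.378 = 0.3800625.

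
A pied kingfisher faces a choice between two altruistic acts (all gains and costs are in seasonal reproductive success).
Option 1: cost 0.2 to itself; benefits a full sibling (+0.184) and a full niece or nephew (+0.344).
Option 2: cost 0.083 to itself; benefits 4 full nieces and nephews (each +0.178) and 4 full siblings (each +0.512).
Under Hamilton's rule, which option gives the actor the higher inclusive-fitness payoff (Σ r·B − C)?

Option 1: r to a full sibling = 0.5.
Option 1: r to a full niece or nephew = 0.25.
Option 1: Σ r·B − C = (1·0.5·0.184 + 1·0.25·0.344) − 0.2 = -0.022.
Option 2: r to a full niece or nephew = 0.25.
Option 2: r to a full sibling = 0.5.
Option 2: Σ r·B − C = (4·0.25·0.178 + 4·0.5·0.512) − 0.083 = 1.119.
Option 2 has the higher net inclusive-fitness payoff.

Option 2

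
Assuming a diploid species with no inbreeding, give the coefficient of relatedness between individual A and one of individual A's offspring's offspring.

Each parent–offspring link contributes a factor of 1/2, and independent paths through distinct common ancestors add.
Two parent–offspring links: r = (1/2)^2 = 1/4.

0.25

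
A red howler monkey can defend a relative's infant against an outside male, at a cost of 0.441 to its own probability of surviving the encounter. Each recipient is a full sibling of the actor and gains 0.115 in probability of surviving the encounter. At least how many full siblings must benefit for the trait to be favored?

8

r to a full sibling = 1/2 (full sibs share both parents — two paths of length 2: r = 2·(1/2)^2 = 1/2).
Hamilton's rule: n·r·B > C  ⇒  n > C/(r·B) = 0.441/(0.5·0.115) = 7.67.
The smallest integer exceeding 7.67 is 8.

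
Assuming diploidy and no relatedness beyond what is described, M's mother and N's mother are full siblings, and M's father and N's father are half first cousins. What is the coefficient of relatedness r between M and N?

0.140625

Wright's path rule: contributions from independent ancestry routes add.
M and N are related in two ways: first cousins through their mothers (r = 1/8) and half second cousins through their fathers (r = 1/64).
r = 1/8 + 1/64 = 0.140625.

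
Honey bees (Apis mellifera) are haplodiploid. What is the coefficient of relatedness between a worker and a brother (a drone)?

0.25

Her haploid brother carries none of their father's genes and a random half of their mother's genome; that half matches the maternal half of her own genome with probability 1/2: r = 1/2 · 1/2 = 1/4.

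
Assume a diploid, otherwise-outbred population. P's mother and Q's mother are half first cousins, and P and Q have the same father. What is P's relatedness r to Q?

With two independent routes of shared ancestry, r is the sum of the two contributions.
P and Q are related in two ways: half second cousins through their mothers (r = 1/64) and half-sibs through their shared father (r = 1/4).
r = 1/64 + 1/4 = 17/64 = 0.265625.

0.265625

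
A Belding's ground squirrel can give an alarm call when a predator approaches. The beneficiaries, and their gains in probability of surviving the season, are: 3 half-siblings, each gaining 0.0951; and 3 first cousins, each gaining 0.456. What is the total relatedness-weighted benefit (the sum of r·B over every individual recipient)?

r to a half-sibling = 1/4 (half-sibs share one parent — one path of length 2: r = (1/2)^2 = 1/4).
r to a first cousin = 0.125 (first cousins share one grandparent pair — two paths of length 4: r = 2·(1/2)^4 = 1/8).
Summing one r·B term per recipient: 3·0.25·0.0951 + 3·0.125·0.456 = 0.242325.

0.242325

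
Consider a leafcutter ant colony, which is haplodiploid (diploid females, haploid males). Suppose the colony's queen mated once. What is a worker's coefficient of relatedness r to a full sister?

0.75

Haplodiploid full sisters inherit their father's entire haploid genome identically (contributing 1/2) and on average half of their mother's contribution (1/2 · 1/2 = 1/4); r = 1/2 + 1/4 = 3/4.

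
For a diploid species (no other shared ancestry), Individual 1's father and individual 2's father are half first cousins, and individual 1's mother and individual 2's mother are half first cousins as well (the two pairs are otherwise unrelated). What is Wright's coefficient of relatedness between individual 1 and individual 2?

Relatedness sums over independent paths through distinct common ancestors.
Individual 1 and individual 2 are related in two ways: half second cousins through their fathers (r = 1/64) and half second cousins through their mothers (r = 1/64).
r = 1/64 + 1/64 = 1/32 = 0.03125.

0.03125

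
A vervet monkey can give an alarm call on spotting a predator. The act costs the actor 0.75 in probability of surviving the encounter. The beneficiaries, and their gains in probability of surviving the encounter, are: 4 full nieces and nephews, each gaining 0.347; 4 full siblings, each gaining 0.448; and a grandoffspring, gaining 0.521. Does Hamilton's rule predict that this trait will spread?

Hamilton's rule: the trait is favored when the sum of r·B over every recipient exceeds the actor's cost C.
r to a full niece or nephew = 0.25 (full aunt/uncle↔niece/nephew: two paths of length 3 through the shared grandparent pair: r = 2·(1/2)^3 = 1/4).
r to a full sibling = 1/2 (full sibs share both parents — two paths of length 2: r = 2·(1/2)^2 = 1/2).
r to a grandoffspring = 1/4 (two parent–offspring links: r = (1/2)^2 = 1/4).
Summing one r·B term per recipient: 4·0.25·0.347 + 4·0.5·0.448 + 1·0.25·0.521 = 1.37325.
1.37325 > 0.75: the indirect benefit exceeds the cost.

Yes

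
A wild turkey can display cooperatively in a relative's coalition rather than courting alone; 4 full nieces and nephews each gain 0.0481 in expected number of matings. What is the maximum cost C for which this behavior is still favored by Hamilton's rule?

r to a full niece or nephew = 1/4 (full aunt/uncle↔niece/nephew: two paths of length 3 through the shared grandparent pair: r = 2·(1/2)^3 = 1/4).
Hamilton's rule: n·r·B > C, so the trait is favored while C < n·r·B = 4·0.25·0.0481 = 0.0481.

0.0481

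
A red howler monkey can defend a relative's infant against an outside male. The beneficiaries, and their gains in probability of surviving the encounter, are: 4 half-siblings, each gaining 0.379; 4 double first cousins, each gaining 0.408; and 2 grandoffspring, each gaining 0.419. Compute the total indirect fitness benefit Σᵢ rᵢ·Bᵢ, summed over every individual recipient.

r to a half-sibling = 0.25 (half-sibs share one parent — one path of length 2: r = (1/2)^2 = 1/4).
r to a double first cousin = 0.25 (double first cousins share both grandparent pairs — four paths of length 4: r = 4·(1/2)^4 = 1/4).
r to a grandoffspring = 1/4 (two parent–offspring links: r = (1/2)^2 = 1/4).
Summing one r·B term per recipient: 4·0.25·0.379 + 4·0.25·0.408 + 2·0.25·0.419 = 0.9965.

0.9965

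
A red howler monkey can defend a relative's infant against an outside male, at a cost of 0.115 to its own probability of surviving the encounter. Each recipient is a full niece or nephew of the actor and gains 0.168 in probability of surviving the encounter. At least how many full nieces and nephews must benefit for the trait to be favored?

r to a full niece or nephew = 0.25 (full aunt/uncle↔niece/nephew: two paths of length 3 through the shared grandparent pair: r = 2·(1/2)^3 = 1/4).
Hamilton's rule: n·r·B > C  ⇒  n > C/(r·B) = 0.115/(0.25·0.168) = 2.738.
The smallest integer exceeding 2.738 is 3.

3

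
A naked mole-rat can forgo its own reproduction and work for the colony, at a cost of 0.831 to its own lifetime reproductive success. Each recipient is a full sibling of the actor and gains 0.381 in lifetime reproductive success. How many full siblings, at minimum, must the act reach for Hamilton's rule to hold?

r to a full sibling = 0.5 (full sibs share both parents — two paths of length 2: r = 2·(1/2)^2 = 1/2).
Hamilton's rule: n·r·B > C  ⇒  n > C/(r·B) = 0.831/(0.5·0.381) = 4.362.
The smallest integer exceeding 4.362 is 5.

5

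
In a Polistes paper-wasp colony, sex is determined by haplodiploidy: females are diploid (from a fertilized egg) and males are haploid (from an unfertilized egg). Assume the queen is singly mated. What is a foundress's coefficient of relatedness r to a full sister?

0.75

Haplodiploid full sisters inherit their father's entire haploid genome identically (contributing 1/2) and on average half of their mother's contribution (1/2 · 1/2 = 1/4); r = 1/2 + 1/4 = 3/4.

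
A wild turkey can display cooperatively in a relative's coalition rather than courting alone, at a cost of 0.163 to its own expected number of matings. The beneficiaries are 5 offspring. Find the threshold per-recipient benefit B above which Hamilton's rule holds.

r to an offspring = 1/2 (one parent–offspring link: r = (1/2)^1 = 1/2).
Hamilton's rule with n recipients of equal r: n·r·B > C, so B > C/(n·r) = 0.163/(5·0.5) = 0.0652.

0.0652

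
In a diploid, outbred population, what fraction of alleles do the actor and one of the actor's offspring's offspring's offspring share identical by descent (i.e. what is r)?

0.125

Each parent–offspring link contributes a factor of 1/2, and independent paths through distinct common ancestors add.
Three parent–offspring links: r = (1/2)^3 = 1/8.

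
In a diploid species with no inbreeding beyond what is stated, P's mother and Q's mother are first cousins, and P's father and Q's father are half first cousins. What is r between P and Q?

With two independent routes of shared ancestry, r is the sum of the two contributions.
P and Q are related in two ways: second cousins through their mothers (r = 1/32) and half second cousins through their fathers (r = 1/64).
r = 1/32 + 1/64 = 0.046875.

0.046875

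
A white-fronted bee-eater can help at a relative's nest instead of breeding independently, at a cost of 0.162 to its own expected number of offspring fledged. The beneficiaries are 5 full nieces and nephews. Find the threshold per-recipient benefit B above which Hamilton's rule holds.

r to a full niece or nephew = 1/4 (full aunt/uncle↔niece/nephew: two paths of length 3 through the shared grandparent pair: r = 2·(1/2)^3 = 1/4).
Hamilton's rule with n recipients of equal r: n·r·B > C, so B > C/(n·r) = 0.162/(5·0.25) = 0.1296.

0.1296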